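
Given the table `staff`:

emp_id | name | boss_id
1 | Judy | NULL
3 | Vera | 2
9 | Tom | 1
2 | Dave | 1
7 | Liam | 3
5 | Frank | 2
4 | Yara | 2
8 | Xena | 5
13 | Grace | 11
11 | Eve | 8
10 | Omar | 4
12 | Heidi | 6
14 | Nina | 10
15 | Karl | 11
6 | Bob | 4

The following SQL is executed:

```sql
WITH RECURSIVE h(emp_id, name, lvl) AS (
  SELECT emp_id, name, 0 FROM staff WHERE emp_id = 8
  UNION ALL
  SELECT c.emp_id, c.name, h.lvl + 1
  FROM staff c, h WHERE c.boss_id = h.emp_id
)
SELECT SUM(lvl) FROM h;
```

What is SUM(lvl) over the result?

5

Base: emp_id=8 (Xena) at lvl 0.
Iteration 1: rows with boss_id in {8} -> Eve (id 11, lvl 1).
Iteration 2: rows with boss_id in {11} -> Grace (id 13, lvl 2), Karl (id 15, lvl 2).
Iteration 3: no rows with boss_id in {13,15}; recursion stops.
SUM(lvl) = 0 + 1 + 2 + 2 = 5.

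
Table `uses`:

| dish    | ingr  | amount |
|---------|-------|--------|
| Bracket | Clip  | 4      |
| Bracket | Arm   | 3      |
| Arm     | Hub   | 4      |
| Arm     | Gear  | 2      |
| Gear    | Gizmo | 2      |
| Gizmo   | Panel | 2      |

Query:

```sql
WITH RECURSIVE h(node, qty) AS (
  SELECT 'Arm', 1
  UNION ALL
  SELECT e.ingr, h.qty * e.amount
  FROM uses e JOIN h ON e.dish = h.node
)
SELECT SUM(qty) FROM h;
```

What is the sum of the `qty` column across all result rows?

Base: (Arm, qty=1).
Iteration 1: components of {Arm} -> Gear = 1*2 = 2, Hub = 1*4 = 4.
Iteration 2: components of {Gear,Hub} -> Gizmo = 2*2 = 4.
Iteration 3: components of {Gizmo} -> Panel = 4*2 = 8.
Iteration 4: no further components; recursion stops.
SUM(qty) = 1 + 4 + 2 + 4 + 8 = 19.

19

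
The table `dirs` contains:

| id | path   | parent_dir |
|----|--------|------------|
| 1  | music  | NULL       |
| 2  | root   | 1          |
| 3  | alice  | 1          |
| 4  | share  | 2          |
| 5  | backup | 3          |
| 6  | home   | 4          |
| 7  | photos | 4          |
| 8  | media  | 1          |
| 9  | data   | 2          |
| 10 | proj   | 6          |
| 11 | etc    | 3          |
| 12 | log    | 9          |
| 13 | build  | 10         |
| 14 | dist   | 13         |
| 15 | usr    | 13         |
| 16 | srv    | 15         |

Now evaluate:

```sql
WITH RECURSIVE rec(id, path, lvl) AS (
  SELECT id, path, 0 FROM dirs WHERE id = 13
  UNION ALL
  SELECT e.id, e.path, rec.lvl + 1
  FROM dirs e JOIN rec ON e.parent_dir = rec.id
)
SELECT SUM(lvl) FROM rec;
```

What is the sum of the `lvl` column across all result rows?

4

Base: id=13 (build) at lvl 0.
Iteration 1: rows with parent_dir in {13} -> dist (id 14, lvl 1), usr (id 15, lvl 1).
Iteration 2: rows with parent_dir in {14,15} -> srv (id 16, lvl 2).
Iteration 3: no rows with parent_dir in {16}; recursion stops.
SUM(lvl) = 0 + 1 + 1 + 2 = 4.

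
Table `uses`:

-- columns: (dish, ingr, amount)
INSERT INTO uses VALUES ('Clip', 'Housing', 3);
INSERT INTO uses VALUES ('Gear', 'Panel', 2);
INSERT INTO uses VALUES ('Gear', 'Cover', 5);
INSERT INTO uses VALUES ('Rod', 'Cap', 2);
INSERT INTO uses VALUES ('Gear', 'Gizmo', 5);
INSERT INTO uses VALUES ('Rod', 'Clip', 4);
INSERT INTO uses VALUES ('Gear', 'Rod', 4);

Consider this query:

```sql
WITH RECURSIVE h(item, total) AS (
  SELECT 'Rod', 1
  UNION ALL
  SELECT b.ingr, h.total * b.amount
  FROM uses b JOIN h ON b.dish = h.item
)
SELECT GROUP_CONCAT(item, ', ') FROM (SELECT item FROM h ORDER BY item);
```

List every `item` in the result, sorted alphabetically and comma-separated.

Cap, Clip, Housing, Rod

Base: (Rod, total=1).
Iteration 1: components of {Rod} -> Cap = 1*2 = 2, Clip = 1*4 = 4.
Iteration 2: components of {Cap,Clip} -> Housing = 4*3 = 12.
Iteration 3: no further components; recursion stops.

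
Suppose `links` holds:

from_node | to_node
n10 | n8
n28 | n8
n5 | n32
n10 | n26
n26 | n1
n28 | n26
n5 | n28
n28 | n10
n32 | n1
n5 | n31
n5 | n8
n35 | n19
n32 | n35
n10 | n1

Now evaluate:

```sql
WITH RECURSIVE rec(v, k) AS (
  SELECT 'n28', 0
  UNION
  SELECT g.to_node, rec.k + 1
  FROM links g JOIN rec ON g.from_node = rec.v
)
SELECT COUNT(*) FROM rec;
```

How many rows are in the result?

Base: (n28, k=0).
Iteration 1: edges from {n28} -> (n10, k=1), (n26, k=1), (n8, k=1).
Iteration 2: edges from {n10,n26,n8} -> (n1, k=2), (n26, k=2), (n8, k=2). [UNION drops 1 duplicate row(s)]
Iteration 3: edges from {n1,n26,n8} -> (n1, k=3).
Iteration 4: no outgoing edges from {n1}; recursion stops.
Total rows emitted: 8.

8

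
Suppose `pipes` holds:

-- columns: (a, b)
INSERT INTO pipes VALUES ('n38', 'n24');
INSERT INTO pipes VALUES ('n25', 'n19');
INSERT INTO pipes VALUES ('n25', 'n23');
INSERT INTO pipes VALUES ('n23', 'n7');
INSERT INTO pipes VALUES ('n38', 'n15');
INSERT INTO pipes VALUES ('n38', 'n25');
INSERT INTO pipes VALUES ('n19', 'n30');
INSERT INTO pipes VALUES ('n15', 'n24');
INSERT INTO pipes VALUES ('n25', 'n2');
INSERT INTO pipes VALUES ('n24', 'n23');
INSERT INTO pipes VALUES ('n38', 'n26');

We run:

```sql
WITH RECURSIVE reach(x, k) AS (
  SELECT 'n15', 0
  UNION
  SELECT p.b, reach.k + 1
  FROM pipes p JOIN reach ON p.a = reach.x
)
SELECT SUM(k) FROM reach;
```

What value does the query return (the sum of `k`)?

6

Base: (n15, k=0).
Iteration 1: edges from {n15} -> (n24, k=1).
Iteration 2: edges from {n24} -> (n23, k=2).
Iteration 3: edges from {n23} -> (n7, k=3).
Iteration 4: no outgoing edges from {n7}; recursion stops.
SUM(k) = 0 + 1 + 2 + 3 = 6.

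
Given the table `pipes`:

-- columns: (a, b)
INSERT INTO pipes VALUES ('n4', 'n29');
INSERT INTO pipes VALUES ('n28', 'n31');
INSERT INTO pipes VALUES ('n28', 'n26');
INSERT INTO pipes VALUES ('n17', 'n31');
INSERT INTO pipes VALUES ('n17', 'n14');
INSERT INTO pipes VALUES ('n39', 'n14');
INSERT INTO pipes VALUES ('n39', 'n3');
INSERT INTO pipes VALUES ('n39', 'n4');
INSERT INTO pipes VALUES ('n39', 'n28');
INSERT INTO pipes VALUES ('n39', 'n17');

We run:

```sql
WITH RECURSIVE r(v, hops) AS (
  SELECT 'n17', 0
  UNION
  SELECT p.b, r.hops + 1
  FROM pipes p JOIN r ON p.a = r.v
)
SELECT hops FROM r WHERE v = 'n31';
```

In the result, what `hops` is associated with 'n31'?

Base: (n17, hops=0).
Iteration 1: edges from {n17} -> (n14, hops=1), (n31, hops=1).
Iteration 2: no outgoing edges from {n14,n31}; recursion stops.

1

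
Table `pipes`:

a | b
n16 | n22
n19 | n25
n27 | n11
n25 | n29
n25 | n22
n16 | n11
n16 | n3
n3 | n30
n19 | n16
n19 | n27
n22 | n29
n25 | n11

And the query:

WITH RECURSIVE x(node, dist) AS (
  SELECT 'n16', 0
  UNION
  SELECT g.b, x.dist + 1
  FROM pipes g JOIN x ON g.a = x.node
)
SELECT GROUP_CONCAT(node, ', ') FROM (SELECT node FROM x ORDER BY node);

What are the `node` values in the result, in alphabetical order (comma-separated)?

n11, n16, n22, n29, n3, n30

Base: (n16, dist=0).
Iteration 1: edges from {n16} -> (n11, dist=1), (n22, dist=1), (n3, dist=1).
Iteration 2: edges from {n11,n22,n3} -> (n29, dist=2), (n30, dist=2).
Iteration 3: no outgoing edges from {n29,n30}; recursion stops.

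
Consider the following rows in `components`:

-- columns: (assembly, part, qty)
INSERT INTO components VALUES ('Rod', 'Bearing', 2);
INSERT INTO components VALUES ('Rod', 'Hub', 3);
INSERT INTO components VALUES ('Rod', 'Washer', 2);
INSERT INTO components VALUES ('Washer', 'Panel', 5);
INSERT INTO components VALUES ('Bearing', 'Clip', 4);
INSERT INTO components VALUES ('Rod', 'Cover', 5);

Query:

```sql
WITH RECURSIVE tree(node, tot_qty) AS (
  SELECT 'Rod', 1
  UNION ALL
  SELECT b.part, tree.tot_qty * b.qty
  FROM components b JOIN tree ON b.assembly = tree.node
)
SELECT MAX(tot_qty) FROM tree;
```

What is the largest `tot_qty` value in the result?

Base: (Rod, tot_qty=1).
Iteration 1: components of {Rod} -> Bearing = 1*2 = 2, Cover = 1*5 = 5, Hub = 1*3 = 3, Washer = 1*2 = 2.
Iteration 2: components of {Bearing,Cover,Hub,Washer} -> Clip = 2*4 = 8, Panel = 2*5 = 10.
Iteration 3: no further components; recursion stops.
tot_qty values: 1, 2, 3, 2, 5, 8, 10; the maximum is 10.

10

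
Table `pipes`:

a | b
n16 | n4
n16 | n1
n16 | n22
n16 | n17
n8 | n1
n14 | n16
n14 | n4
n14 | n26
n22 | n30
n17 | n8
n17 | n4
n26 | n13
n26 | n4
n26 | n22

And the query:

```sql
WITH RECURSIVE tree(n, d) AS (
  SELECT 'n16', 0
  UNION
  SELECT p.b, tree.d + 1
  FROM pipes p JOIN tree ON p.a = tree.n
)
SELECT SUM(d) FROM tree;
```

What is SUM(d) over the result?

13

Base: (n16, d=0).
Iteration 1: edges from {n16} -> (n1, d=1), (n17, d=1), (n22, d=1), (n4, d=1).
Iteration 2: edges from {n1,n17,n22,n4} -> (n30, d=2), (n4, d=2), (n8, d=2).
Iteration 3: edges from {n30,n4,n8} -> (n1, d=3).
Iteration 4: no outgoing edges from {n1}; recursion stops.
SUM(d) = 0 + 1 + 1 + 1 + 1 + 2 + 2 + 2 + 3 = 13.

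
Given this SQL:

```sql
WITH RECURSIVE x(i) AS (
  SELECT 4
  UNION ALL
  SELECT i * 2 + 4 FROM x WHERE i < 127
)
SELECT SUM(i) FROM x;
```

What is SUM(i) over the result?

Base: i=4.
Iteration 1: 4 < 127 holds -> i = 4 * 2 + 4 = 12.
Iteration 2: 12 < 127 holds -> i = 12 * 2 + 4 = 28.
Iteration 3: 28 < 127 holds -> i = 28 * 2 + 4 = 60.
Iteration 4: 60 < 127 holds -> i = 60 * 2 + 4 = 124.
Iteration 5: 124 < 127 holds -> i = 124 * 2 + 4 = 252.
Iteration 6: 252 < 127 fails; recursion stops.
SUM(i) = 4 + 12 + 28 + 60 + 124 + 252 = 480.

480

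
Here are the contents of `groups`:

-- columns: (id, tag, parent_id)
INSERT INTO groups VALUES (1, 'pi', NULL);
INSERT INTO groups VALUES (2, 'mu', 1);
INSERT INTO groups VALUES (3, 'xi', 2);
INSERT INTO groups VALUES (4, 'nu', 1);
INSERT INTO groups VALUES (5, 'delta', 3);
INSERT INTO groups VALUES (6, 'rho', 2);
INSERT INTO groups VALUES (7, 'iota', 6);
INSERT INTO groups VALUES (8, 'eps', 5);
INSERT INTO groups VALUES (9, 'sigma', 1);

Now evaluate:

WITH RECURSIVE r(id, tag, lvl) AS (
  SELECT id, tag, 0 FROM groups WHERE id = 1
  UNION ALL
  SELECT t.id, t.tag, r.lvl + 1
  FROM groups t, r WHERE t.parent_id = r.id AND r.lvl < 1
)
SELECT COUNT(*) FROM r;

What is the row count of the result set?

4

Base: id=1 (pi) at lvl 0.
Iteration 1: rows with parent_id in {1} -> mu (id 2, lvl 1), nu (id 4, lvl 1), sigma (id 9, lvl 1).
Iteration 2: lvl < 1 fails for all current rows; recursion stops.
Total rows emitted: 4.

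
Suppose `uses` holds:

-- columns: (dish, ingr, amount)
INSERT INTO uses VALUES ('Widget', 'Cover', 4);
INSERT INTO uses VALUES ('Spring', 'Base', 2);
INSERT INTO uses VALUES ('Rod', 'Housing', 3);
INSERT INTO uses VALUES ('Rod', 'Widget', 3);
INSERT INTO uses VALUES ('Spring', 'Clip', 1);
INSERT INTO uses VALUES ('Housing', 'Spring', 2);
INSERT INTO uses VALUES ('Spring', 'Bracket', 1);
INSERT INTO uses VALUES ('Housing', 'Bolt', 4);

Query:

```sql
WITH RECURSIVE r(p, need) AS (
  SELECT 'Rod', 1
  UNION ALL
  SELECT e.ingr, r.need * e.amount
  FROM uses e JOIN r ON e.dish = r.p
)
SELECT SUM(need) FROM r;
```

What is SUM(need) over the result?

61

Base: (Rod, need=1).
Iteration 1: components of {Rod} -> Housing = 1*3 = 3, Widget = 1*3 = 3.
Iteration 2: components of {Housing,Widget} -> Bolt = 3*4 = 12, Cover = 3*4 = 12, Spring = 3*2 = 6.
Iteration 3: components of {Bolt,Cover,Spring} -> Base = 6*2 = 12, Bracket = 6*1 = 6, Clip = 6*1 = 6.
Iteration 4: no further components; recursion stops.
SUM(need) = 1 + 3 + 3 + 12 + 6 + 12 + 12 + 6 + 6 = 61.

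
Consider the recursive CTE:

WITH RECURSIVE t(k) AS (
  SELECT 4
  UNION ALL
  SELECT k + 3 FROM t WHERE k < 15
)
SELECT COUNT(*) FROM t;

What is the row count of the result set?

Base: k=4.
Iteration 1: 4 < 15 holds -> k = 4 + 3 = 7.
Iteration 2: 7 < 15 holds -> k = 7 + 3 = 10.
Iteration 3: 10 < 15 holds -> k = 10 + 3 = 13.
Iteration 4: 13 < 15 holds -> k = 13 + 3 = 16.
Iteration 5: 16 < 15 fails; recursion stops.
Total rows emitted: 5.

5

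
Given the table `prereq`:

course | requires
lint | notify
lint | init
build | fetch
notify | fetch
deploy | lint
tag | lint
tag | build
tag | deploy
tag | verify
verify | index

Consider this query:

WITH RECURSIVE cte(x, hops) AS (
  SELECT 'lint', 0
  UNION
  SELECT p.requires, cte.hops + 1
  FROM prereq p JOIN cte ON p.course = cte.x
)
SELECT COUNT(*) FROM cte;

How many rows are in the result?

4

Base: (lint, hops=0).
Iteration 1: edges from {lint} -> (init, hops=1), (notify, hops=1).
Iteration 2: edges from {init,notify} -> (fetch, hops=2).
Iteration 3: no outgoing edges from {fetch}; recursion stops.
Total rows emitted: 4.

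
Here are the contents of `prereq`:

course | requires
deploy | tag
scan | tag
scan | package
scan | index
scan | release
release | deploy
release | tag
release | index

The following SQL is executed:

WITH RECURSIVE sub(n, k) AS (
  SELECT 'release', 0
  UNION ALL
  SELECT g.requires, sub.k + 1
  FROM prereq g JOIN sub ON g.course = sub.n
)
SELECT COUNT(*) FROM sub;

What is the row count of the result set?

5

Base: (release, k=0).
Iteration 1: edges from {release} -> (deploy, k=1), (index, k=1), (tag, k=1).
Iteration 2: edges from {deploy,index,tag} -> (tag, k=2).
Iteration 3: no outgoing edges from {tag}; recursion stops.
Total rows emitted: 5.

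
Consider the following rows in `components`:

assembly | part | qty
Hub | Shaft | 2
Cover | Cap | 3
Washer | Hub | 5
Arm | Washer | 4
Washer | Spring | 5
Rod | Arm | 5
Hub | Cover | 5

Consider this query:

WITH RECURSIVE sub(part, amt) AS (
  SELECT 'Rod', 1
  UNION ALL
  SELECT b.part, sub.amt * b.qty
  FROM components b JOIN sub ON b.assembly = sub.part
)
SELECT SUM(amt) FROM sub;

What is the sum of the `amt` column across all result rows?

2426

Base: (Rod, amt=1).
Iteration 1: components of {Rod} -> Arm = 1*5 = 5.
Iteration 2: components of {Arm} -> Washer = 5*4 = 20.
Iteration 3: components of {Washer} -> Hub = 20*5 = 100, Spring = 20*5 = 100.
Iteration 4: components of {Hub,Spring} -> Cover = 100*5 = 500, Shaft = 100*2 = 200.
Iteration 5: components of {Cover,Shaft} -> Cap = 500*3 = 1500.
Iteration 6: no further components; recursion stops.
SUM(amt) = 1 + 5 + 20 + 100 + 100 + 500 + 200 + 1500 = 2426.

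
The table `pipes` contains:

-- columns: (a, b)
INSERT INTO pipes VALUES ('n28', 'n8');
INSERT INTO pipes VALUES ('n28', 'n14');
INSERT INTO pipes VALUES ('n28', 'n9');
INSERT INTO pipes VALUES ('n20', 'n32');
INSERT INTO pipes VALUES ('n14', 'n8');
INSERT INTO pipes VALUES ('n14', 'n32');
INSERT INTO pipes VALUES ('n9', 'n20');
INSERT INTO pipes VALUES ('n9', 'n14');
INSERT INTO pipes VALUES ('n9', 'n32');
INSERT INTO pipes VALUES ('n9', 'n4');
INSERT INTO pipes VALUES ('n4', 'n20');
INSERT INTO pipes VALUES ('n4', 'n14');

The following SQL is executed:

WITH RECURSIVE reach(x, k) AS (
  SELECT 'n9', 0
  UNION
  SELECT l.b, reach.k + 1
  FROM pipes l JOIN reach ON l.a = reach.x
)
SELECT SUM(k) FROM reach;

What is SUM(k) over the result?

Base: (n9, k=0).
Iteration 1: edges from {n9} -> (n14, k=1), (n20, k=1), (n32, k=1), (n4, k=1).
Iteration 2: edges from {n14,n20,n32,n4} -> (n14, k=2), (n20, k=2), (n32, k=2), (n8, k=2). [UNION drops 1 duplicate row(s)]
Iteration 3: edges from {n14,n20,n32,n8} -> (n32, k=3), (n8, k=3). [UNION drops 1 duplicate row(s)]
Iteration 4: no outgoing edges from {n32,n8}; recursion stops.
SUM(k) = 0 + 1 + 1 + 1 + 1 + 2 + 2 + 2 + 2 + 3 + 3 = 18.

18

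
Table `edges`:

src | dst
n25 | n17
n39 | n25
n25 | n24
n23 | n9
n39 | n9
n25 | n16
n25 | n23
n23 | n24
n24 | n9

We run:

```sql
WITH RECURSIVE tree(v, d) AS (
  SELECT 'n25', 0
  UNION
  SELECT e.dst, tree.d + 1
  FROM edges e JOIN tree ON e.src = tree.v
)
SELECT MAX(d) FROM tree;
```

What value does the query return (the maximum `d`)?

Base: (n25, d=0).
Iteration 1: edges from {n25} -> (n16, d=1), (n17, d=1), (n23, d=1), (n24, d=1).
Iteration 2: edges from {n16,n17,n23,n24} -> (n24, d=2), (n9, d=2). [UNION drops 1 duplicate row(s)]
Iteration 3: edges from {n24,n9} -> (n9, d=3).
Iteration 4: no outgoing edges from {n9}; recursion stops.
d values: 0, 1, 1, 1, 1, 2, 2, 3; the maximum is 3.

3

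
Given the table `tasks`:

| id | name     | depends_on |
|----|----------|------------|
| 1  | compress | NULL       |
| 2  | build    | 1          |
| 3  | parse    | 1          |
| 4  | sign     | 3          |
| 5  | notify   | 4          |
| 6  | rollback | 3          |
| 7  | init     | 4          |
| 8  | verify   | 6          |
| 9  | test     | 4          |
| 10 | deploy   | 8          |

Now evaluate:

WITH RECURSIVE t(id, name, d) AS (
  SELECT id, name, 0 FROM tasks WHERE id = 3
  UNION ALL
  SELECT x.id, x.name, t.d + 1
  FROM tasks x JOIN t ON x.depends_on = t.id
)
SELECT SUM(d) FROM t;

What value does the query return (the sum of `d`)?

13

Base: id=3 (parse) at d 0.
Iteration 1: rows with depends_on in {3} -> sign (id 4, d 1), rollback (id 6, d 1).
Iteration 2: rows with depends_on in {4,6} -> notify (id 5, d 2), init (id 7, d 2), verify (id 8, d 2), test (id 9, d 2).
Iteration 3: rows with depends_on in {5,7,8,9} -> deploy (id 10, d 3).
Iteration 4: no rows with depends_on in {10}; recursion stops.
SUM(d) = 0 + 1 + 1 + 2 + 2 + 2 + 2 + 3 = 13.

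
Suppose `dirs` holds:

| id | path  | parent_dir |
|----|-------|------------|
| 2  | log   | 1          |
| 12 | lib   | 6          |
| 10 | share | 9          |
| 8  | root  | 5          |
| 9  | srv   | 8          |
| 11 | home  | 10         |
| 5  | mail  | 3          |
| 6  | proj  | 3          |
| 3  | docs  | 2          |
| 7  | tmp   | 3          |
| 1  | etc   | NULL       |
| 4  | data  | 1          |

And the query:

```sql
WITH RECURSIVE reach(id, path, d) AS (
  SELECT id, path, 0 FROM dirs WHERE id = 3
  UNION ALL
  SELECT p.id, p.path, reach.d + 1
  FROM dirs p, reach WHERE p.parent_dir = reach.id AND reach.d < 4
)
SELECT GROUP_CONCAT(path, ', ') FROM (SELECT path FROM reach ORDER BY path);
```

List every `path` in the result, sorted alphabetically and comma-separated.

Base: id=3 (docs) at d 0.
Iteration 1: rows with parent_dir in {3} -> mail (id 5, d 1), proj (id 6, d 1), tmp (id 7, d 1).
Iteration 2: rows with parent_dir in {5,6,7} -> root (id 8, d 2), lib (id 12, d 2).
Iteration 3: rows with parent_dir in {8,12} -> srv (id 9, d 3).
Iteration 4: rows with parent_dir in {9} -> share (id 10, d 4).
Iteration 5: d < 4 fails for all current rows; recursion stops.

docs, lib, mail, proj, root, share, srv, tmp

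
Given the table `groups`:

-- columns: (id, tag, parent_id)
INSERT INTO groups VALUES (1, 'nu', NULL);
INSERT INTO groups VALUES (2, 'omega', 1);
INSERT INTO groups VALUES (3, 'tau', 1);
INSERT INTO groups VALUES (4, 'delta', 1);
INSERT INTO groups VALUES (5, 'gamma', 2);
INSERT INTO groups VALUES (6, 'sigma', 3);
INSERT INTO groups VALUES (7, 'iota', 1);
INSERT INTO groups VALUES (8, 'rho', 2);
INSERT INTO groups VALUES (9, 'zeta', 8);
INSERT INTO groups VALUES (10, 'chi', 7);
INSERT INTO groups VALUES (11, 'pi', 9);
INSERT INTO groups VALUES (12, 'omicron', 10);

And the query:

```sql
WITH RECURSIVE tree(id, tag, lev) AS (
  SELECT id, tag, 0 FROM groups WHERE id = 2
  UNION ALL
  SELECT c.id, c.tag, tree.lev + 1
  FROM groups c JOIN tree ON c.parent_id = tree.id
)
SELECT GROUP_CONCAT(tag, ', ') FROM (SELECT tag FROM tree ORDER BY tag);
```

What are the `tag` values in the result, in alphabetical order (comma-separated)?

gamma, omega, pi, rho, zeta

Base: id=2 (omega) at lev 0.
Iteration 1: rows with parent_id in {2} -> gamma (id 5, lev 1), rho (id 8, lev 1).
Iteration 2: rows with parent_id in {5,8} -> zeta (id 9, lev 2).
Iteration 3: rows with parent_id in {9} -> pi (id 11, lev 3).
Iteration 4: no rows with parent_id in {11}; recursion stops.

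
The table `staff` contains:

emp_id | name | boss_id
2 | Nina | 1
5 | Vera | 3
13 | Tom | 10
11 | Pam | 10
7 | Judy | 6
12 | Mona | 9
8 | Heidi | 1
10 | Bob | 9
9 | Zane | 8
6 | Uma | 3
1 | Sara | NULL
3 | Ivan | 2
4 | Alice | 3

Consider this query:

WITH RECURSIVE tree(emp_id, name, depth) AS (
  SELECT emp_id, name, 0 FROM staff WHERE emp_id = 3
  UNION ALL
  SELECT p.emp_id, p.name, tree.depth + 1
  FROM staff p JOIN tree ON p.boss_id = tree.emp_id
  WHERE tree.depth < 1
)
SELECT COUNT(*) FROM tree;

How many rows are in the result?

4

Base: emp_id=3 (Ivan) at depth 0.
Iteration 1: rows with boss_id in {3} -> Alice (id 4, depth 1), Vera (id 5, depth 1), Uma (id 6, depth 1).
Iteration 2: depth < 1 fails for all current rows; recursion stops.
Total rows emitted: 4.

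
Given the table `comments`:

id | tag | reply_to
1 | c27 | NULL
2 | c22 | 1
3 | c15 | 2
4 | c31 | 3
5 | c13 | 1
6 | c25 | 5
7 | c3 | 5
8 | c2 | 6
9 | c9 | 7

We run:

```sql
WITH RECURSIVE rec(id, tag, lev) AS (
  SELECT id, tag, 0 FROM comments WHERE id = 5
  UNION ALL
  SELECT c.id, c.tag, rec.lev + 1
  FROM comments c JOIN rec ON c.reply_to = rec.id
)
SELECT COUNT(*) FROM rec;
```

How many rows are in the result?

Base: id=5 (c13) at lev 0.
Iteration 1: rows with reply_to in {5} -> c25 (id 6, lev 1), c3 (id 7, lev 1).
Iteration 2: rows with reply_to in {6,7} -> c2 (id 8, lev 2), c9 (id 9, lev 2).
Iteration 3: no rows with reply_to in {8,9}; recursion stops.
Total rows emitted: 5.

5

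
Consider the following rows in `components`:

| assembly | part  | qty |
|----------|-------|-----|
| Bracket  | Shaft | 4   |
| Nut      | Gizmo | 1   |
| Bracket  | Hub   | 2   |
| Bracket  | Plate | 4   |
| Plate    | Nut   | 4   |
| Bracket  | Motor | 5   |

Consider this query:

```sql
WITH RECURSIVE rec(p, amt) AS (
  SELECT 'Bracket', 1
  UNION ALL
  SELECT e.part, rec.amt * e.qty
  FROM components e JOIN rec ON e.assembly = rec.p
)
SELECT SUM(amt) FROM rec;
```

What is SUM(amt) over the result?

Base: (Bracket, amt=1).
Iteration 1: components of {Bracket} -> Hub = 1*2 = 2, Motor = 1*5 = 5, Plate = 1*4 = 4, Shaft = 1*4 = 4.
Iteration 2: components of {Hub,Motor,Plate,Shaft} -> Nut = 4*4 = 16.
Iteration 3: components of {Nut} -> Gizmo = 16*1 = 16.
Iteration 4: no further components; recursion stops.
SUM(amt) = 1 + 2 + 5 + 4 + 4 + 16 + 16 = 48.

48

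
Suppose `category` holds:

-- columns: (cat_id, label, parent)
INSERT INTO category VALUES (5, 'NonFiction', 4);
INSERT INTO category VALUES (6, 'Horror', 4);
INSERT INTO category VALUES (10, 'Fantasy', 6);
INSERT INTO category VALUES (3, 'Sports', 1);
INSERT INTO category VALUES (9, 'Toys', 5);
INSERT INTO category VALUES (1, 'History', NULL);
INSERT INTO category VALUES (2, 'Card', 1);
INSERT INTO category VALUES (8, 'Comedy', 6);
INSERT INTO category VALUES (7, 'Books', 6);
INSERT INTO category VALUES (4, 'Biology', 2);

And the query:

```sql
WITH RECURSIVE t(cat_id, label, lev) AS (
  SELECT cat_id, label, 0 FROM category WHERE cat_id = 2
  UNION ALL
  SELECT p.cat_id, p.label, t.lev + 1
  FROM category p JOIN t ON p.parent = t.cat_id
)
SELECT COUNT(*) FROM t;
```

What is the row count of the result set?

Base: cat_id=2 (Card) at lev 0.
Iteration 1: rows with parent in {2} -> Biology (id 4, lev 1).
Iteration 2: rows with parent in {4} -> NonFiction (id 5, lev 2), Horror (id 6, lev 2).
Iteration 3: rows with parent in {5,6} -> Books (id 7, lev 3), Comedy (id 8, lev 3), Toys (id 9, lev 3), Fantasy (id 10, lev 3).
Iteration 4: no rows with parent in {7,8,9,10}; recursion stops.
Total rows emitted: 8.

8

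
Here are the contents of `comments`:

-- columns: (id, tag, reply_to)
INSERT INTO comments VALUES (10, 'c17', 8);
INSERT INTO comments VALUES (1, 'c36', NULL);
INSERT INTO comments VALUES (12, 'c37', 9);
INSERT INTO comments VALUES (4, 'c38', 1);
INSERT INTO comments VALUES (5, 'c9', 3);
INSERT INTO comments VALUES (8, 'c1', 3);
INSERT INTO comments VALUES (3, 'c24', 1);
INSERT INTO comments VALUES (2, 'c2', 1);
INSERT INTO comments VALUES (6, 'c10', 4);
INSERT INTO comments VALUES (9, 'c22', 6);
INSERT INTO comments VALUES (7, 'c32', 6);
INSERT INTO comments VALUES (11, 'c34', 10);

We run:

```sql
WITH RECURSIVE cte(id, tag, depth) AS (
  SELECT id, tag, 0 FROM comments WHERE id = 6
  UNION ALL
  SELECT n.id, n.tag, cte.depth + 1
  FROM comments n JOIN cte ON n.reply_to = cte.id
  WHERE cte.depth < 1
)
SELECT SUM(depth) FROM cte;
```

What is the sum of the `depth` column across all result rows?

Base: id=6 (c10) at depth 0.
Iteration 1: rows with reply_to in {6} -> c32 (id 7, depth 1), c22 (id 9, depth 1).
Iteration 2: depth < 1 fails for all current rows; recursion stops.
SUM(depth) = 0 + 1 + 1 = 2.

2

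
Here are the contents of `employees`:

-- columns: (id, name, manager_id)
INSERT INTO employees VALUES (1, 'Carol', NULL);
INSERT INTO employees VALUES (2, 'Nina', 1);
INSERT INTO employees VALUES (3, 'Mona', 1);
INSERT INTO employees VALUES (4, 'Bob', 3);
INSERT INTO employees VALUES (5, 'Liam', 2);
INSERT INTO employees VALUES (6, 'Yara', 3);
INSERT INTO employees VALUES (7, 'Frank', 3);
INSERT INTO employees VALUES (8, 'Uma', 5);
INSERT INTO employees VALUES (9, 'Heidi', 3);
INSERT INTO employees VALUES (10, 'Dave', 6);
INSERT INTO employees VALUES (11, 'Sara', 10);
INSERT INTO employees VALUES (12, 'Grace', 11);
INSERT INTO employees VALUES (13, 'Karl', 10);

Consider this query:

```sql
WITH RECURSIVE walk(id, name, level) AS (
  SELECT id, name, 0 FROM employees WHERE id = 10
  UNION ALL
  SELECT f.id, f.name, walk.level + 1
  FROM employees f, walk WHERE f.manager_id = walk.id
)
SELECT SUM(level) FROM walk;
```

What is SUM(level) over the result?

4

Base: id=10 (Dave) at level 0.
Iteration 1: rows with manager_id in {10} -> Sara (id 11, level 1), Karl (id 13, level 1).
Iteration 2: rows with manager_id in {11,13} -> Grace (id 12, level 2).
Iteration 3: no rows with manager_id in {12}; recursion stops.
SUM(level) = 0 + 1 + 1 + 2 = 4.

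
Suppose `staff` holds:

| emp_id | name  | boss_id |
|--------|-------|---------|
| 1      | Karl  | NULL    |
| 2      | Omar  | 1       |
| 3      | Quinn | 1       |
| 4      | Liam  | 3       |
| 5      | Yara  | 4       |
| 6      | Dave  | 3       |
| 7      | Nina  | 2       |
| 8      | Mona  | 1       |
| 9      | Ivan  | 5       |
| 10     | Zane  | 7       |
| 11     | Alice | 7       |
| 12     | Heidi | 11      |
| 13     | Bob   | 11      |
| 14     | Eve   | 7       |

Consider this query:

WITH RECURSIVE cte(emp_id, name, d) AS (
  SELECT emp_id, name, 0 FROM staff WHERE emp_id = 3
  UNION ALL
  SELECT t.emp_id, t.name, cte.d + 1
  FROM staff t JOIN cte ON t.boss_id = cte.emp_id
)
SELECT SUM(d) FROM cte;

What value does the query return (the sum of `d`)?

Base: emp_id=3 (Quinn) at d 0.
Iteration 1: rows with boss_id in {3} -> Liam (id 4, d 1), Dave (id 6, d 1).
Iteration 2: rows with boss_id in {4,6} -> Yara (id 5, d 2).
Iteration 3: rows with boss_id in {5} -> Ivan (id 9, d 3).
Iteration 4: no rows with boss_id in {9}; recursion stops.
SUM(d) = 0 + 1 + 1 + 2 + 3 = 7.

7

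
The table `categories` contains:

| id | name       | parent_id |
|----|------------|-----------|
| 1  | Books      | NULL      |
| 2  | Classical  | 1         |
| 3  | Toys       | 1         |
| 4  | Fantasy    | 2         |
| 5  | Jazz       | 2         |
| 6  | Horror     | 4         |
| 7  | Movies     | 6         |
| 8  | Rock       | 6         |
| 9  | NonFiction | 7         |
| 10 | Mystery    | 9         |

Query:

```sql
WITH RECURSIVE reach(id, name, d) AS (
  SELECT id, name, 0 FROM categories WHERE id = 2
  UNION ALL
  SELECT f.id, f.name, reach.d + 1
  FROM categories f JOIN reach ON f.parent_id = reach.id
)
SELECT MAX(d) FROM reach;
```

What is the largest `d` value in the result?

Base: id=2 (Classical) at d 0.
Iteration 1: rows with parent_id in {2} -> Fantasy (id 4, d 1), Jazz (id 5, d 1).
Iteration 2: rows with parent_id in {4,5} -> Horror (id 6, d 2).
Iteration 3: rows with parent_id in {6} -> Movies (id 7, d 3), Rock (id 8, d 3).
Iteration 4: rows with parent_id in {7,8} -> NonFiction (id 9, d 4).
Iteration 5: rows with parent_id in {9} -> Mystery (id 10, d 5).
Iteration 6: no rows with parent_id in {10}; recursion stops.
d values: 0, 1, 1, 2, 3, 3, 4, 5; the maximum is 5.

5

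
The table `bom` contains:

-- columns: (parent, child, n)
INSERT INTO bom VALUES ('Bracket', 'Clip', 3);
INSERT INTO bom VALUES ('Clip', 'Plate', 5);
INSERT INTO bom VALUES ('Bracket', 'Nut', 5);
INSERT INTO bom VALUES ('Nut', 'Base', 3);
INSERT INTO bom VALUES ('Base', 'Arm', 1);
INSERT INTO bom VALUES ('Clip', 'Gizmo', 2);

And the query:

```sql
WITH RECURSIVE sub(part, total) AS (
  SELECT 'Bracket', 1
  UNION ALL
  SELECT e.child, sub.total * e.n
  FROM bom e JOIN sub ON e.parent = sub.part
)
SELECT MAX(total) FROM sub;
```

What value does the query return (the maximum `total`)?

Base: (Bracket, total=1).
Iteration 1: components of {Bracket} -> Clip = 1*3 = 3, Nut = 1*5 = 5.
Iteration 2: components of {Clip,Nut} -> Base = 5*3 = 15, Gizmo = 3*2 = 6, Plate = 3*5 = 15.
Iteration 3: components of {Base,Gizmo,Plate} -> Arm = 15*1 = 15.
Iteration 4: no further components; recursion stops.
total values: 1, 3, 5, 15, 6, 15, 15; the maximum is 15.

15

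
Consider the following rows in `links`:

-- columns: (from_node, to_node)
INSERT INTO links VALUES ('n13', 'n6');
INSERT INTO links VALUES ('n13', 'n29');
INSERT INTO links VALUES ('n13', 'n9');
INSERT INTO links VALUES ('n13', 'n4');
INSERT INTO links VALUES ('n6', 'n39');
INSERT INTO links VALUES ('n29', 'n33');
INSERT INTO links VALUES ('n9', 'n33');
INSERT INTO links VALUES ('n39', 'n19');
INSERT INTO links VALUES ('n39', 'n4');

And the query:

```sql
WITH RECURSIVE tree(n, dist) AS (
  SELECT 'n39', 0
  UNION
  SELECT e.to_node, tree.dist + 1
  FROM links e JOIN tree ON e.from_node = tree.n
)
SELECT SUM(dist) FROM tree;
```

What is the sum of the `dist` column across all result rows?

Base: (n39, dist=0).
Iteration 1: edges from {n39} -> (n19, dist=1), (n4, dist=1).
Iteration 2: no outgoing edges from {n19,n4}; recursion stops.
SUM(dist) = 0 + 1 + 1 = 2.

2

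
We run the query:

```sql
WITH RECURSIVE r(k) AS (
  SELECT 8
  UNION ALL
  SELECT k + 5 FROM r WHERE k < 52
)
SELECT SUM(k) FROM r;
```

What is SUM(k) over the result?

Base: k=8.
Iteration 1: 8 < 52 holds -> k = 8 + 5 = 13.
Iteration 2: 13 < 52 holds -> k = 13 + 5 = 18.
Iteration 3: 18 < 52 holds -> k = 18 + 5 = 23.
Iteration 4: 23 < 52 holds -> k = 23 + 5 = 28.
Iteration 5: 28 < 52 holds -> k = 28 + 5 = 33.
Iteration 6: 33 < 52 holds -> k = 33 + 5 = 38.
Iteration 7: 38 < 52 holds -> k = 38 + 5 = 43.
Iteration 8: 43 < 52 holds -> k = 43 + 5 = 48.
Iteration 9: 48 < 52 holds -> k = 48 + 5 = 53.
Iteration 10: 53 < 52 fails; recursion stops.
SUM(k) = 8 + 13 + 18 + 23 + 28 + 33 + 38 + 43 + 48 + 53 = 305.

305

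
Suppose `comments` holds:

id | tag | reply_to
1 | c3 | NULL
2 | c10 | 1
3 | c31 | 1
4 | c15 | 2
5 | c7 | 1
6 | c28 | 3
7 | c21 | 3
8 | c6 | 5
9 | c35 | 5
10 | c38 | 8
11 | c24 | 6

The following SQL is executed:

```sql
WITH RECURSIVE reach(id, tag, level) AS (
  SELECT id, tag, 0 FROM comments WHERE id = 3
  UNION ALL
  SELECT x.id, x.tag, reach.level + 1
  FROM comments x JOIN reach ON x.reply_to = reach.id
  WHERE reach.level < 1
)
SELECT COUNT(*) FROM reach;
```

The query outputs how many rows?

3

Base: id=3 (c31) at level 0.
Iteration 1: rows with reply_to in {3} -> c28 (id 6, level 1), c21 (id 7, level 1).
Iteration 2: level < 1 fails for all current rows; recursion stops.
Total rows emitted: 3.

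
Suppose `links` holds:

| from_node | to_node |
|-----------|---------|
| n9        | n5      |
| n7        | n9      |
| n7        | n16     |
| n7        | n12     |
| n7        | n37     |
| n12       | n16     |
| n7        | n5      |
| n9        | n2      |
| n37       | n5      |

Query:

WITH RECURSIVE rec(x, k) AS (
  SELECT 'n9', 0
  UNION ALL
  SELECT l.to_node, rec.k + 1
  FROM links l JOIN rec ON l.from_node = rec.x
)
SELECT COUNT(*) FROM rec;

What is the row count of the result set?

Base: (n9, k=0).
Iteration 1: edges from {n9} -> (n2, k=1), (n5, k=1).
Iteration 2: no outgoing edges from {n2,n5}; recursion stops.
Total rows emitted: 3.

3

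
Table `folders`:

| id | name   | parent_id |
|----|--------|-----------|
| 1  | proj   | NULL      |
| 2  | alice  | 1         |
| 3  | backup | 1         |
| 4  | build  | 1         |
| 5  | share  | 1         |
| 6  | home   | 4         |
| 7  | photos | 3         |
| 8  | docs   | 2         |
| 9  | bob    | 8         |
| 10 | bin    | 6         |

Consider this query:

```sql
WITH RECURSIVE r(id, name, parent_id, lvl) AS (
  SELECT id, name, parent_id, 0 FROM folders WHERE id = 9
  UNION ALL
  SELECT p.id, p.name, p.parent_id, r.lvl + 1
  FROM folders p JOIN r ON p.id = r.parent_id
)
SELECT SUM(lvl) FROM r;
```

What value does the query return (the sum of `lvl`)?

Base: id=9 (bob), parent_id=8, lvl 0.
Iteration 1: join on id=8 -> docs (id 8, parent_id=2, lvl 1).
Iteration 2: join on id=2 -> alice (id 2, parent_id=1, lvl 2).
Iteration 3: join on id=1 -> proj (id 1, parent_id=NULL, lvl 3).
Iteration 4: parent_id is NULL; no match; recursion stops.
SUM(lvl) = 0 + 1 + 2 + 3 = 6.

6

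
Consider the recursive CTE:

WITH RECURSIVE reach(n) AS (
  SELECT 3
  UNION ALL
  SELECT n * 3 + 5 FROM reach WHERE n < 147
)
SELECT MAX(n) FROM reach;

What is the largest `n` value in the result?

443

Base: n=3.
Iteration 1: 3 < 147 holds -> n = 3 * 3 + 5 = 14.
Iteration 2: 14 < 147 holds -> n = 14 * 3 + 5 = 47.
Iteration 3: 47 < 147 holds -> n = 47 * 3 + 5 = 146.
Iteration 4: 146 < 147 holds -> n = 146 * 3 + 5 = 443.
Iteration 5: 443 < 147 fails; recursion stops.
n values: 3, 14, 47, 146, 443; the maximum is 443.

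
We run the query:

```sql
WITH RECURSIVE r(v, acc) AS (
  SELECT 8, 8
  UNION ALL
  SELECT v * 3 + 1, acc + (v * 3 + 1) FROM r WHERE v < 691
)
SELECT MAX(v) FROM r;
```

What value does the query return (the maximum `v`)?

Base: v=8, acc=8.
Iteration 1: 8 < 691 holds -> v = 8 * 3 + 1 = 25, acc = 8 + 25 = 33.
Iteration 2: 25 < 691 holds -> v = 25 * 3 + 1 = 76, acc = 33 + 76 = 109.
Iteration 3: 76 < 691 holds -> v = 76 * 3 + 1 = 229, acc = 109 + 229 = 338.
Iteration 4: 229 < 691 holds -> v = 229 * 3 + 1 = 688, acc = 338 + 688 = 1026.
Iteration 5: 688 < 691 holds -> v = 688 * 3 + 1 = 2065, acc = 1026 + 2065 = 3091.
Iteration 6: 2065 < 691 fails; recursion stops.
v values: 8, 25, 76, 229, 688, 2065; the maximum is 2065.

2065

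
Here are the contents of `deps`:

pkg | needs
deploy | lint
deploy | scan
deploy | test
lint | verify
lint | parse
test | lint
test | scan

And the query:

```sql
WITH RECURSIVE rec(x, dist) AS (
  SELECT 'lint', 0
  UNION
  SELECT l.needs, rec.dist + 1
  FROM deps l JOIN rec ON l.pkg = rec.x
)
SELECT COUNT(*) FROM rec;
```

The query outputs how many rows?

Base: (lint, dist=0).
Iteration 1: edges from {lint} -> (parse, dist=1), (verify, dist=1).
Iteration 2: no outgoing edges from {parse,verify}; recursion stops.
Total rows emitted: 3.

3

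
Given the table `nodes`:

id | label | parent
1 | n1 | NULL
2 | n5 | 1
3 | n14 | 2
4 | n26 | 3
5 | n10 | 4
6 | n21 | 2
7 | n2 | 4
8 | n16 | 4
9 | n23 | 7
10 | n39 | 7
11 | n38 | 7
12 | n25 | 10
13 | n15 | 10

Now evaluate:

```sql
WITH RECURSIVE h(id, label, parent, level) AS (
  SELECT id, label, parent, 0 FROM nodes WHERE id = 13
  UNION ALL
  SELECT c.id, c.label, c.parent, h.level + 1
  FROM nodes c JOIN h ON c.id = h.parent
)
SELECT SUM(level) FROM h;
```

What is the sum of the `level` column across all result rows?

Base: id=13 (n15), parent=10, level 0.
Iteration 1: join on id=10 -> n39 (id 10, parent=7, level 1).
Iteration 2: join on id=7 -> n2 (id 7, parent=4, level 2).
Iteration 3: join on id=4 -> n26 (id 4, parent=3, level 3).
Iteration 4: join on id=3 -> n14 (id 3, parent=2, level 4).
Iteration 5: join on id=2 -> n5 (id 2, parent=1, level 5).
Iteration 6: join on id=1 -> n1 (id 1, parent=NULL, level 6).
Iteration 7: parent is NULL; no match; recursion stops.
SUM(level) = 0 + 1 + 2 + 3 + 4 + 5 + 6 = 21.

21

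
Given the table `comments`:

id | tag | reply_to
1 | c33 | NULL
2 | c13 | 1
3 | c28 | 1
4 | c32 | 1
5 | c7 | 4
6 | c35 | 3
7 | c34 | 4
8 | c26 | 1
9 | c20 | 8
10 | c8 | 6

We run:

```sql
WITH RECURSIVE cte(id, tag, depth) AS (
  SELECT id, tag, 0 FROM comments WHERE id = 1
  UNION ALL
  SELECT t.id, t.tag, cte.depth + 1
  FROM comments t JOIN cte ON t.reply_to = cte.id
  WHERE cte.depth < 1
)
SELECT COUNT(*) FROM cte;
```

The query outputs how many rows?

Base: id=1 (c33) at depth 0.
Iteration 1: rows with reply_to in {1} -> c13 (id 2, depth 1), c28 (id 3, depth 1), c32 (id 4, depth 1), c26 (id 8, depth 1).
Iteration 2: depth < 1 fails for all current rows; recursion stops.
Total rows emitted: 5.

5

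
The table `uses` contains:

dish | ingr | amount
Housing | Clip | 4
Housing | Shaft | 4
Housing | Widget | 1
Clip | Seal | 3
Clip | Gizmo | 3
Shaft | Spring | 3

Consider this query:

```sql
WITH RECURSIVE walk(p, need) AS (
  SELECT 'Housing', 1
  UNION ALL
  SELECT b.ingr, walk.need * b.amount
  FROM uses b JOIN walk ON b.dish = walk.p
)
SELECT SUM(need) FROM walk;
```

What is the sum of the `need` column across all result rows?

46

Base: (Housing, need=1).
Iteration 1: components of {Housing} -> Clip = 1*4 = 4, Shaft = 1*4 = 4, Widget = 1*1 = 1.
Iteration 2: components of {Clip,Shaft,Widget} -> Gizmo = 4*3 = 12, Seal = 4*3 = 12, Spring = 4*3 = 12.
Iteration 3: no further components; recursion stops.
SUM(need) = 1 + 4 + 4 + 1 + 12 + 12 + 12 = 46.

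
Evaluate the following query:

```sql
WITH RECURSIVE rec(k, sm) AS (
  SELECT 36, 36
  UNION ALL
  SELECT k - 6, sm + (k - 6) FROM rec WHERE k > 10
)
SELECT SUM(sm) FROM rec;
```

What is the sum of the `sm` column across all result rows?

Base: k=36, sm=36.
Iteration 1: 36 > 10 holds -> k = 36 - 6 = 30, sm = 36 + 30 = 66.
Iteration 2: 30 > 10 holds -> k = 30 - 6 = 24, sm = 66 + 24 = 90.
Iteration 3: 24 > 10 holds -> k = 24 - 6 = 18, sm = 90 + 18 = 108.
Iteration 4: 18 > 10 holds -> k = 18 - 6 = 12, sm = 108 + 12 = 120.
Iteration 5: 12 > 10 holds -> k = 12 - 6 = 6, sm = 120 + 6 = 126.
Iteration 6: 6 > 10 fails; recursion stops.
SUM(sm) = 36 + 66 + 90 + 108 + 120 + 126 = 546.

546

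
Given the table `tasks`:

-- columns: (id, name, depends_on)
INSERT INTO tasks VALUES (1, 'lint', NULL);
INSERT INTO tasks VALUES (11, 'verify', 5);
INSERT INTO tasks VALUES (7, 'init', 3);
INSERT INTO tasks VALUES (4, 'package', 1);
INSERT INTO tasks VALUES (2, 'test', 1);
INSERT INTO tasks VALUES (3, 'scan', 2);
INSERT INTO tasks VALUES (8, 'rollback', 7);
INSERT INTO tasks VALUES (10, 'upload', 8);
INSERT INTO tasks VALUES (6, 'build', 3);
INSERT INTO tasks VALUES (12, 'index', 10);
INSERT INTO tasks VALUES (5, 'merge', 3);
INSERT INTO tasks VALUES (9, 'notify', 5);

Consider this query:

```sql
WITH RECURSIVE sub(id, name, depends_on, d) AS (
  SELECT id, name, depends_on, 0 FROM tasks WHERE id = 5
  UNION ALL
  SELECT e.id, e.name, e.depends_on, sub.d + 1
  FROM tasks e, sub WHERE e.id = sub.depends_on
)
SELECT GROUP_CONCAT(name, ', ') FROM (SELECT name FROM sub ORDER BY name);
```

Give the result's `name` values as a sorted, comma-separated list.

lint, merge, scan, test

Base: id=5 (merge), depends_on=3, d 0.
Iteration 1: join on id=3 -> scan (id 3, depends_on=2, d 1).
Iteration 2: join on id=2 -> test (id 2, depends_on=1, d 2).
Iteration 3: join on id=1 -> lint (id 1, depends_on=NULL, d 3).
Iteration 4: depends_on is NULL; no match; recursion stops.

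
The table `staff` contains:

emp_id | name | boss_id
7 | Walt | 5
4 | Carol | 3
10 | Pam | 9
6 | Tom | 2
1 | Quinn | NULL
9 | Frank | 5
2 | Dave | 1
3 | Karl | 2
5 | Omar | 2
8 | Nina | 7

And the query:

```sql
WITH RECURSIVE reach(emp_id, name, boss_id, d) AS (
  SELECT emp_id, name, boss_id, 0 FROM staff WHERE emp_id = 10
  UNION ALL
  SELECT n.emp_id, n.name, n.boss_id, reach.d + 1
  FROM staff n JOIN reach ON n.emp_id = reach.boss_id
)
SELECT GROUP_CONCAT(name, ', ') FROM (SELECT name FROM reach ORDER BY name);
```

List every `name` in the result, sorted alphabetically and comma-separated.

Base: emp_id=10 (Pam), boss_id=9, d 0.
Iteration 1: join on emp_id=9 -> Frank (id 9, boss_id=5, d 1).
Iteration 2: join on emp_id=5 -> Omar (id 5, boss_id=2, d 2).
Iteration 3: join on emp_id=2 -> Dave (id 2, boss_id=1, d 3).
Iteration 4: join on emp_id=1 -> Quinn (id 1, boss_id=NULL, d 4).
Iteration 5: boss_id is NULL; no match; recursion stops.

Dave, Frank, Omar, Pam, Quinn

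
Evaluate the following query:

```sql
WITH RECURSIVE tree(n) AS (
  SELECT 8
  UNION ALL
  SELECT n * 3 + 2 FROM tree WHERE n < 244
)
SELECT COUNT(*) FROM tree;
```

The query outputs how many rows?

Base: n=8.
Iteration 1: 8 < 244 holds -> n = 8 * 3 + 2 = 26.
Iteration 2: 26 < 244 holds -> n = 26 * 3 + 2 = 80.
Iteration 3: 80 < 244 holds -> n = 80 * 3 + 2 = 242.
Iteration 4: 242 < 244 holds -> n = 242 * 3 + 2 = 728.
Iteration 5: 728 < 244 fails; recursion stops.
Total rows emitted: 5.

5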